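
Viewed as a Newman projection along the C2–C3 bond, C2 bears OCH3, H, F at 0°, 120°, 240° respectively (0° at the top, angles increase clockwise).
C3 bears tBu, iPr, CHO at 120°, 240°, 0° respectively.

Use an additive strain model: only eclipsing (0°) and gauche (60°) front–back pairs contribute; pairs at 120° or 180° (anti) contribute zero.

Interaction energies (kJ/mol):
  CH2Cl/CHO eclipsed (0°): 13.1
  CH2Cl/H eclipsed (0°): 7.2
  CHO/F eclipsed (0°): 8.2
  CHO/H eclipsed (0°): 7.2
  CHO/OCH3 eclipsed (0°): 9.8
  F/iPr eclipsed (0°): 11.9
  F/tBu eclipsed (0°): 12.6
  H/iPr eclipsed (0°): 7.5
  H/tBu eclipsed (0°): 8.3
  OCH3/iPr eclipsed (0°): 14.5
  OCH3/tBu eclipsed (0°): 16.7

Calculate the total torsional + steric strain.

30.0 kJ/mol

This conformer (eclipsed): OCH3–CHO eclipsed, H–tBu eclipsed, F–iPr eclipsed; 9.8 + 8.3 + 11.9 = 30.0 kJ/mol.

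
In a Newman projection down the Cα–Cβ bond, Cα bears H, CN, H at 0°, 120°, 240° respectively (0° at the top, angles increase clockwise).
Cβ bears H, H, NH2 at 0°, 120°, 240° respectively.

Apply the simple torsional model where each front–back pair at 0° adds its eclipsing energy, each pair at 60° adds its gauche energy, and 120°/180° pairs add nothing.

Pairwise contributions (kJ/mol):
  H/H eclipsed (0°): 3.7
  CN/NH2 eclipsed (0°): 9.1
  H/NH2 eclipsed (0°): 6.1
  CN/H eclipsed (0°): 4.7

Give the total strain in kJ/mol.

14.5 kJ/mol

This conformer (eclipsed): H–H eclipsed, CN–H eclipsed, H–NH2 eclipsed; 3.7 + 4.7 + 6.1 = 14.5 kJ/mol.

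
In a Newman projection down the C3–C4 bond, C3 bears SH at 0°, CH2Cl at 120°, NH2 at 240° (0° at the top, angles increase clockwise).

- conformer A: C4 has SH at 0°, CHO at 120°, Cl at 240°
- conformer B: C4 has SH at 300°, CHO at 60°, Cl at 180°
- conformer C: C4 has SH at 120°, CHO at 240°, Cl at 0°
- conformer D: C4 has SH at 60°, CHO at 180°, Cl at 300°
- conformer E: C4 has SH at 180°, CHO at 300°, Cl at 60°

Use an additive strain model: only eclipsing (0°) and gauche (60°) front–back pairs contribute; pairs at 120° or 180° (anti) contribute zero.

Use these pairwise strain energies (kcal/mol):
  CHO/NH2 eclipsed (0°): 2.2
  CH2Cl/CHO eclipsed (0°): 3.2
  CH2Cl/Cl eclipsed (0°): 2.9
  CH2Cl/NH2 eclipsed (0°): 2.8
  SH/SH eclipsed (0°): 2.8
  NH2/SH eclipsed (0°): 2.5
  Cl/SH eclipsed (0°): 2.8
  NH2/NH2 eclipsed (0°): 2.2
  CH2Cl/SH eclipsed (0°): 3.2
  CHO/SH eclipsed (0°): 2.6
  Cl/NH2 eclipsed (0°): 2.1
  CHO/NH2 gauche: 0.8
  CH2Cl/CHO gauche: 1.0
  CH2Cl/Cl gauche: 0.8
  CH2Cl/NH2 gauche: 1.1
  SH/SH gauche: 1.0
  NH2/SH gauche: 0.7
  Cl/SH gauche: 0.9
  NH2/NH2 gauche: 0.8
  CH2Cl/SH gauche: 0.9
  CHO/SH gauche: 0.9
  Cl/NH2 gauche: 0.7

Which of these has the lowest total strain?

A (eclipsed): SH–SH eclipsed, CH2Cl–CHO eclipsed, NH2–Cl eclipsed; 2.8 + 3.2 + 2.1 = 8.1 kcal/mol.
B (staggered): SH–SH gauche, SH–CHO gauche, CH2Cl–CHO gauche, CH2Cl–Cl gauche, NH2–SH gauche, NH2–Cl gauche; 1.0 + 0.9 + 1.0 + 0.8 + 0.7 + 0.7 = 5.1 kcal/mol.
C (eclipsed): SH–Cl eclipsed, CH2Cl–SH eclipsed, NH2–CHO eclipsed; 2.8 + 3.2 + 2.2 = 8.2 kcal/mol.
D (staggered): SH–SH gauche, SH–Cl gauche, CH2Cl–SH gauche, CH2Cl–CHO gauche, NH2–CHO gauche, NH2–Cl gauche; 1.0 + 0.9 + 0.9 + 1.0 + 0.8 + 0.7 = 5.3 kcal/mol.
E (staggered): SH–CHO gauche, SH–Cl gauche, CH2Cl–SH gauche, CH2Cl–Cl gauche, NH2–SH gauche, NH2–CHO gauche; 0.9 + 0.9 + 0.9 + 0.8 + 0.7 + 0.8 = 5.0 kcal/mol.
E has the lowest total (5.0 kcal/mol).

E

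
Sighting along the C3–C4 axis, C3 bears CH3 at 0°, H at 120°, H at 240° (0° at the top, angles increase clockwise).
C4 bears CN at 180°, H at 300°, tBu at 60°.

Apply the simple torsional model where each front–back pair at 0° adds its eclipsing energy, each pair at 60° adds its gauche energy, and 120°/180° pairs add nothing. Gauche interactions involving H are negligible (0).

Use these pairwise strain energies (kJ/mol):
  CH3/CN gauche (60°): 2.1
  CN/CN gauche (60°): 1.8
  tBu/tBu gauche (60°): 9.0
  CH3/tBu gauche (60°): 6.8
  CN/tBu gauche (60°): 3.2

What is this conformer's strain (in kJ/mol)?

6.8 kJ/mol

This conformer (staggered): CH3(0°)/tBu(60°) gauche 6.8 → 6.8 kJ/mol.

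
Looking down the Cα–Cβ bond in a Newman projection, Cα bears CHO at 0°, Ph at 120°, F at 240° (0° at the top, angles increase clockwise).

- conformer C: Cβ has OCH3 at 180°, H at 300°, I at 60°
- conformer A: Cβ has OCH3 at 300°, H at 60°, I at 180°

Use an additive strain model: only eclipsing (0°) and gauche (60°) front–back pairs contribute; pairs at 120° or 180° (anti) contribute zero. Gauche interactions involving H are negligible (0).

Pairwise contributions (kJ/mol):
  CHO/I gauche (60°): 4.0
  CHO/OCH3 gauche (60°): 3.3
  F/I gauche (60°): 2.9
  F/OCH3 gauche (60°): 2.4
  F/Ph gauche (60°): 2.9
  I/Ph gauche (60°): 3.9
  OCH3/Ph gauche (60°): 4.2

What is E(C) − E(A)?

C (staggered): CHO(0°)/I(60°) gauche 4.0; Ph(120°)/OCH3(180°) gauche 4.2; Ph(120°)/I(60°) gauche 3.9; F(240°)/OCH3(180°) gauche 2.4 → 14.5 kJ/mol.
A (staggered): CHO(0°)/OCH3(300°) gauche 3.3; Ph(120°)/I(180°) gauche 3.9; F(240°)/OCH3(300°) gauche 2.4; F(240°)/I(180°) gauche 2.9 → 12.5 kJ/mol.
E(C) − E(A) = 14.5 − 12.5 = +2.0 kJ/mol.

+2.0 kJ/mol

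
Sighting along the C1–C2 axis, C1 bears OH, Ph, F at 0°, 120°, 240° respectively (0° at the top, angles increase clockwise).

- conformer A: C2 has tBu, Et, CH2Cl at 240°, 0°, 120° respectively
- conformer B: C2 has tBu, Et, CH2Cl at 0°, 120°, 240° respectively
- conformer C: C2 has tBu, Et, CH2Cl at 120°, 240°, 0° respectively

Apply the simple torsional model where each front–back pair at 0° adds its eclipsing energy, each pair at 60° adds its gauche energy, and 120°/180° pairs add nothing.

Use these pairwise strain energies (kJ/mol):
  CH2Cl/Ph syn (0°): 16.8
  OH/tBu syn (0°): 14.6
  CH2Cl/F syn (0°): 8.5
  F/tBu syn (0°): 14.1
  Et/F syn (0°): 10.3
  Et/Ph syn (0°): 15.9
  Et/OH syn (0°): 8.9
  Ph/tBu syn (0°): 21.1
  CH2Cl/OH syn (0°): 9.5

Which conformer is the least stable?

C

A is eclipsed. OH at 0° is eclipsed with Et at 0° (8.9); Ph at 120° is eclipsed with CH2Cl at 120° (16.8); F at 240° is eclipsed with tBu at 240° (14.1). Total 39.8 kJ/mol.
B is eclipsed. OH at 0° is eclipsed with tBu at 0° (14.6); Ph at 120° is eclipsed with Et at 120° (15.9); F at 240° is eclipsed with CH2Cl at 240° (8.5). Total 39.0 kJ/mol.
C is eclipsed. OH at 0° is eclipsed with CH2Cl at 0° (9.5); Ph at 120° is eclipsed with tBu at 120° (21.1); F at 240° is eclipsed with Et at 240° (10.3). Total 40.9 kJ/mol.
C has the highest total (40.9 kJ/mol).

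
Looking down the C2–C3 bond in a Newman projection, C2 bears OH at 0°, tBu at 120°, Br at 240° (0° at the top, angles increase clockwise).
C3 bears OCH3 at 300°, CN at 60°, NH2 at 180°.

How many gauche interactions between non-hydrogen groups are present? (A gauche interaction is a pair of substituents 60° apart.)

6

Non-H gauche pairs: OH(0°)/OCH3(300°); OH(0°)/CN(60°); tBu(120°)/CN(60°); tBu(120°)/NH2(180°); Br(240°)/OCH3(300°); Br(240°)/NH2(180°) — 6 interactions.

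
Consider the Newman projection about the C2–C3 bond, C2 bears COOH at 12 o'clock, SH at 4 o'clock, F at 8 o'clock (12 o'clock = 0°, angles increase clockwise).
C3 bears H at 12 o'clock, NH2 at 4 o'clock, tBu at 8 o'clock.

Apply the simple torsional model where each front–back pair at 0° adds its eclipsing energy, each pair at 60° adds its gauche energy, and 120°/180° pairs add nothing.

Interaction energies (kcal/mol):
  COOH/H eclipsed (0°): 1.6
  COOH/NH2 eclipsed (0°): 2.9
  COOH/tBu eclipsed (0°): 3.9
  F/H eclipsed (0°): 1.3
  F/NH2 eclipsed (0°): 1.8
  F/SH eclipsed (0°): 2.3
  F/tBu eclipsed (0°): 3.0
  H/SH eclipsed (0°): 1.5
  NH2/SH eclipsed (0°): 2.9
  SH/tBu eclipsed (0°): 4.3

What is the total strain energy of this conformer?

7.5 kcal/mol

This conformer is eclipsed. COOH at 0° is eclipsed with H at 0° (1.6); SH at 120° is eclipsed with NH2 at 120° (2.9); F at 240° is eclipsed with tBu at 240° (3.0). Total 7.5 kcal/mol.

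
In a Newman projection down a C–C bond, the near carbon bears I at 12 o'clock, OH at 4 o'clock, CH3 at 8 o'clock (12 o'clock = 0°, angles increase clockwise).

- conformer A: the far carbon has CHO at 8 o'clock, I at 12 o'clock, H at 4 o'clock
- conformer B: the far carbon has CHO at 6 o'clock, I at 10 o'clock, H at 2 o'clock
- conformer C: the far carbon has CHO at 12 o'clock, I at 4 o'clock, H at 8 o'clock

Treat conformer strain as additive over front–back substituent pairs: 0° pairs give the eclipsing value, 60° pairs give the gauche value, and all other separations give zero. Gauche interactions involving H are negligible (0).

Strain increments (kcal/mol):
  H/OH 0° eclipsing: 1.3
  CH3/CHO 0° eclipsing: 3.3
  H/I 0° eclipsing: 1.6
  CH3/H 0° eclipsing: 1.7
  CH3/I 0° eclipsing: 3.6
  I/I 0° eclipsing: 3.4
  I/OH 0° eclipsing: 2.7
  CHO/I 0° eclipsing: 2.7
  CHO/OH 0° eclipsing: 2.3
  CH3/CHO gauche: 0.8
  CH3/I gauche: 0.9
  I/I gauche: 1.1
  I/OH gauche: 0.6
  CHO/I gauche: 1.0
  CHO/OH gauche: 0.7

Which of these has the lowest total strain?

B

A (eclipsed): I(0°)/I(0°) eclipsed 3.4; OH(120°)/H(120°) eclipsed 1.3; CH3(240°)/CHO(240°) eclipsed 3.3 → 8.0 kcal/mol.
B (staggered): I(0°)/I(300°) gauche 1.1; OH(120°)/CHO(180°) gauche 0.7; CH3(240°)/CHO(180°) gauche 0.8; CH3(240°)/I(300°) gauche 0.9 → 3.5 kcal/mol.
C (eclipsed): I(0°)/CHO(0°) eclipsed 2.7; OH(120°)/I(120°) eclipsed 2.7; CH3(240°)/H(240°) eclipsed 1.7 → 7.1 kcal/mol.
B has the lowest total (3.5 kcal/mol).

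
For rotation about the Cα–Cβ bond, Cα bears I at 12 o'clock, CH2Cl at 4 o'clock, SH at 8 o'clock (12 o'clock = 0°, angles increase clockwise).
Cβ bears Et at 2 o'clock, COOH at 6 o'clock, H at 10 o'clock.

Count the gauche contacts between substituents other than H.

4

Non-H gauche pairs: I(0°)/Et(60°); CH2Cl(120°)/Et(60°); CH2Cl(120°)/COOH(180°); SH(240°)/COOH(180°) — 4 interactions.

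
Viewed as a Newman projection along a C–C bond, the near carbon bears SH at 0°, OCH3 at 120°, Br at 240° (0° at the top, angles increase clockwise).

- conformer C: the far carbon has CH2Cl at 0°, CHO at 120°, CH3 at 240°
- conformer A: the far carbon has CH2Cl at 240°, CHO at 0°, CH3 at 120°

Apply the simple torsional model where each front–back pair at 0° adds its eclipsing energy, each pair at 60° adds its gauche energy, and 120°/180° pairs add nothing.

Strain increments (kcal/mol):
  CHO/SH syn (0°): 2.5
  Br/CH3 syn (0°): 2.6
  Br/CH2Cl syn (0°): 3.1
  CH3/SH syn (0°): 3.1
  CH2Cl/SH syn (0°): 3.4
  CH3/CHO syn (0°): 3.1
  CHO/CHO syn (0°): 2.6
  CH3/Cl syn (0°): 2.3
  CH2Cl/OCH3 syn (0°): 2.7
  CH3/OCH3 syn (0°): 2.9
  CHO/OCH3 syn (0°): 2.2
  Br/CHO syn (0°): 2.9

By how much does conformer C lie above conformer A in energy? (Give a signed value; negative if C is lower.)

-0.3 kcal/mol

C (eclipsed): SH(0°)/CH2Cl(0°) eclipsed 3.4; OCH3(120°)/CHO(120°) eclipsed 2.2; Br(240°)/CH3(240°) eclipsed 2.6 → 8.2 kcal/mol.
A (eclipsed): SH(0°)/CHO(0°) eclipsed 2.5; OCH3(120°)/CH3(120°) eclipsed 2.9; Br(240°)/CH2Cl(240°) eclipsed 3.1 → 8.5 kcal/mol.
E(C) − E(A) = 8.2 − 8.5 = -0.3 kcal/mol.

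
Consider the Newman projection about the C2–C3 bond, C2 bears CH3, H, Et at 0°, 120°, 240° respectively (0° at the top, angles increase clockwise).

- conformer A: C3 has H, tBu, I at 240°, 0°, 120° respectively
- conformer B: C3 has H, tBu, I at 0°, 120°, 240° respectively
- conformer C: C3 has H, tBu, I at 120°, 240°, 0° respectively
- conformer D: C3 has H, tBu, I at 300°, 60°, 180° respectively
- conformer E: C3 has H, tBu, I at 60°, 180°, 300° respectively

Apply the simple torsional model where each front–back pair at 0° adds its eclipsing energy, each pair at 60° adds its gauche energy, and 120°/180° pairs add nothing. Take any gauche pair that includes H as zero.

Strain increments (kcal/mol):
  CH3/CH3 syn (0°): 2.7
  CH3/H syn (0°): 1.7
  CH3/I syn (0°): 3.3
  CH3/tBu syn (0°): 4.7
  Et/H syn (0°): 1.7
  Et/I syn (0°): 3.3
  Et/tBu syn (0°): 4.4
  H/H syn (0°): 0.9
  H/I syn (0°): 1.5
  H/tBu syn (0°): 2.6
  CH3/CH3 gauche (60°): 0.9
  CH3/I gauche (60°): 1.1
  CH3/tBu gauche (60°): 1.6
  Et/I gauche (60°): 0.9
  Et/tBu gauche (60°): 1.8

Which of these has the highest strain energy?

A (eclipsed): CH3–tBu eclipsed, H–I eclipsed, Et–H eclipsed; 4.7 + 1.5 + 1.7 = 7.9 kcal/mol.
B (eclipsed): CH3–H eclipsed, H–tBu eclipsed, Et–I eclipsed; 1.7 + 2.6 + 3.3 = 7.6 kcal/mol.
C (eclipsed): CH3–I eclipsed, H–H eclipsed, Et–tBu eclipsed; 3.3 + 0.9 + 4.4 = 8.6 kcal/mol.
D (staggered): CH3–tBu gauche, Et–I gauche; 1.6 + 0.9 = 2.5 kcal/mol.
E (staggered): CH3–I gauche, Et–tBu gauche, Et–I gauche; 1.1 + 1.8 + 0.9 = 3.8 kcal/mol.
C has the highest total (8.6 kcal/mol).

C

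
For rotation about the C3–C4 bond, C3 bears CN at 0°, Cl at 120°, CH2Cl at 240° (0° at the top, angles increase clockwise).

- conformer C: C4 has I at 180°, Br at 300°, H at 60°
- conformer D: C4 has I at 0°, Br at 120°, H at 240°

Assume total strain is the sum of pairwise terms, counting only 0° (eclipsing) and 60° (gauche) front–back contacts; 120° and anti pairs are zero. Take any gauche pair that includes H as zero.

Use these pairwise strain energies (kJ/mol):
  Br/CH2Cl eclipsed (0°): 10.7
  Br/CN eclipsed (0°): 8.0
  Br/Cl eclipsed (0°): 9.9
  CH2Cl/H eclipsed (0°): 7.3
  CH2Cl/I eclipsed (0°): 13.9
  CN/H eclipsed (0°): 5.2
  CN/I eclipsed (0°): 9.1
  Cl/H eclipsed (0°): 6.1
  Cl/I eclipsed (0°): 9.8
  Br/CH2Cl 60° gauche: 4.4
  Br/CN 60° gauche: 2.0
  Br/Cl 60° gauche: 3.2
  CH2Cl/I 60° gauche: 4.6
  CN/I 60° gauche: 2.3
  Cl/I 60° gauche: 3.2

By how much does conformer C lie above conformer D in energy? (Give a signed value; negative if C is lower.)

C (staggered): CN(0°)/Br(300°) gauche 2.0; Cl(120°)/I(180°) gauche 3.2; CH2Cl(240°)/I(180°) gauche 4.6; CH2Cl(240°)/Br(300°) gauche 4.4 → 14.2 kJ/mol.
D (eclipsed): CN(0°)/I(0°) eclipsed 9.1; Cl(120°)/Br(120°) eclipsed 9.9; CH2Cl(240°)/H(240°) eclipsed 7.3 → 26.3 kJ/mol.
E(C) − E(D) = 14.2 − 26.3 = -12.1 kJ/mol.

-12.1 kJ/mol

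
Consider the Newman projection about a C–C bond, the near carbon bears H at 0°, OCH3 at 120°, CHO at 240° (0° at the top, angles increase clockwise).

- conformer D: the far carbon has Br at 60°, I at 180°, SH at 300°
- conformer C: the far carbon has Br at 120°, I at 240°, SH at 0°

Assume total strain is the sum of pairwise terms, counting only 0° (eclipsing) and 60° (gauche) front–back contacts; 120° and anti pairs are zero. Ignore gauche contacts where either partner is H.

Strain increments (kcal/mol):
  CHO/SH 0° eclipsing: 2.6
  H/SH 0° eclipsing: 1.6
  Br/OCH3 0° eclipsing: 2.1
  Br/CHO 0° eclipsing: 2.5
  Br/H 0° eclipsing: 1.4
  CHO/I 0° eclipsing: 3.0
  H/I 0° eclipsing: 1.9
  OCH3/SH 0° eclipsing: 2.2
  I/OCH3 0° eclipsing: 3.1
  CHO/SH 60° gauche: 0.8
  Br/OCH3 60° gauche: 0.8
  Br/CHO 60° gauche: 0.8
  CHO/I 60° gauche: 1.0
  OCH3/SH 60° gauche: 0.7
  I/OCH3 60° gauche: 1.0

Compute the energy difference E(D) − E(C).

-3.1 kcal/mol

D is staggered. OCH3 at 120° is gauche with Br at 60° (0.8); OCH3 at 120° is gauche with I at 180° (1.0); CHO at 240° is gauche with I at 180° (1.0); CHO at 240° is gauche with SH at 300° (0.8). Total 3.6 kcal/mol.
C is eclipsed. H at 0° is eclipsed with SH at 0° (1.6); OCH3 at 120° is eclipsed with Br at 120° (2.1); CHO at 240° is eclipsed with I at 240° (3.0). Total 6.7 kcal/mol.
E(D) − E(C) = 3.6 − 6.7 = -3.1 kcal/mol.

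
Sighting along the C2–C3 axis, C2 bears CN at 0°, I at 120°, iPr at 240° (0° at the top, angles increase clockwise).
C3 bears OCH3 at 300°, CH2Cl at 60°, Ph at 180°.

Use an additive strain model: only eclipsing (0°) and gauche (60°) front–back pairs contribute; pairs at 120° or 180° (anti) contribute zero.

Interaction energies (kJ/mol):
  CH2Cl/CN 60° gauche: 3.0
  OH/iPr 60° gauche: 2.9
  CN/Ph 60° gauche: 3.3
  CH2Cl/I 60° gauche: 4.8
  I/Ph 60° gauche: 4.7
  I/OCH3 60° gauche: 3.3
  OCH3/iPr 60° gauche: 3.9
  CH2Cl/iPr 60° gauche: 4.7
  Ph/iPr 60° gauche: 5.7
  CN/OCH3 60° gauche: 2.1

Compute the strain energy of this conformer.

24.2 kJ/mol

This conformer (staggered): CN(0°)/OCH3(300°) gauche 2.1; CN(0°)/CH2Cl(60°) gauche 3.0; I(120°)/CH2Cl(60°) gauche 4.8; I(120°)/Ph(180°) gauche 4.7; iPr(240°)/OCH3(300°) gauche 3.9; iPr(240°)/Ph(180°) gauche 5.7 → 24.2 kJ/mol.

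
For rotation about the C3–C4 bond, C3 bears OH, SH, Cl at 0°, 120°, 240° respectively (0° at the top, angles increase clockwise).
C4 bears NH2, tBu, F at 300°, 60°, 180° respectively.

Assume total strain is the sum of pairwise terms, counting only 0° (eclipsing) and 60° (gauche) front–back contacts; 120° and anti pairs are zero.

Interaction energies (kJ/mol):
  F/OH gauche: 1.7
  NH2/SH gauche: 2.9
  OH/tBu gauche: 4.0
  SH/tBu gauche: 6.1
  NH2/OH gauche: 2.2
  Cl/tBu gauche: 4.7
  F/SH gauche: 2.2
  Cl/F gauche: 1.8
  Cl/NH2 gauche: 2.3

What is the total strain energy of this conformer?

This conformer (staggered): OH(0°)/NH2(300°) gauche 2.2; OH(0°)/tBu(60°) gauche 4.0; SH(120°)/tBu(60°) gauche 6.1; SH(120°)/F(180°) gauche 2.2; Cl(240°)/NH2(300°) gauche 2.3; Cl(240°)/F(180°) gauche 1.8 → 18.6 kJ/mol.

18.6 kJ/mol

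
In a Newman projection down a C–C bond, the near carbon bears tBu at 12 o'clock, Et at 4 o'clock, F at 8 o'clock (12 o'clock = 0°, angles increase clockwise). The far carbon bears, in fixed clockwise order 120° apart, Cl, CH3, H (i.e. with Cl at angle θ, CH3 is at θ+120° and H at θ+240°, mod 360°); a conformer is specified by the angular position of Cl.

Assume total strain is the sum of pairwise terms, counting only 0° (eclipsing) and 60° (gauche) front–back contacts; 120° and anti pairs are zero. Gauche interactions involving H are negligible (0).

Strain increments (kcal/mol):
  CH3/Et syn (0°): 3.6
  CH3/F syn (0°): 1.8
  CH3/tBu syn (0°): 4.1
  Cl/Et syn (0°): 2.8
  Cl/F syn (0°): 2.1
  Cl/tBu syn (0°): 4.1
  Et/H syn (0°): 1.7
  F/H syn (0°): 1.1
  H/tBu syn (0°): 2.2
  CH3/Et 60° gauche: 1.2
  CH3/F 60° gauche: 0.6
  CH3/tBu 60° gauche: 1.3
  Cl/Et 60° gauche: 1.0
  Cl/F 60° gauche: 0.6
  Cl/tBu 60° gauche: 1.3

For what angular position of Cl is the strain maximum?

Cl at 0° (eclipsed): tBu(0°)/Cl(0°) eclipsed 4.1; Et(120°)/CH3(120°) eclipsed 3.6; F(240°)/H(240°) eclipsed 1.1 → 8.8 kcal/mol.
Cl at 60° (staggered): tBu(0°)/Cl(60°) gauche 1.3; Et(120°)/Cl(60°) gauche 1.0; Et(120°)/CH3(180°) gauche 1.2; F(240°)/CH3(180°) gauche 0.6 → 4.1 kcal/mol.
Cl at 120° (eclipsed): tBu(0°)/H(0°) eclipsed 2.2; Et(120°)/Cl(120°) eclipsed 2.8; F(240°)/CH3(240°) eclipsed 1.8 → 6.8 kcal/mol.
Cl at 180° (staggered): tBu(0°)/CH3(300°) gauche 1.3; Et(120°)/Cl(180°) gauche 1.0; F(240°)/Cl(180°) gauche 0.6; F(240°)/CH3(300°) gauche 0.6 → 3.5 kcal/mol.
Cl at 240° (eclipsed): tBu(0°)/CH3(0°) eclipsed 4.1; Et(120°)/H(120°) eclipsed 1.7; F(240°)/Cl(240°) eclipsed 2.1 → 7.9 kcal/mol.
Cl at 300° (staggered): tBu(0°)/Cl(300°) gauche 1.3; tBu(0°)/CH3(60°) gauche 1.3; Et(120°)/CH3(60°) gauche 1.2; F(240°)/Cl(300°) gauche 0.6 → 4.4 kcal/mol.
The maximum (8.8 kcal/mol) occurs with Cl at 0°.

0°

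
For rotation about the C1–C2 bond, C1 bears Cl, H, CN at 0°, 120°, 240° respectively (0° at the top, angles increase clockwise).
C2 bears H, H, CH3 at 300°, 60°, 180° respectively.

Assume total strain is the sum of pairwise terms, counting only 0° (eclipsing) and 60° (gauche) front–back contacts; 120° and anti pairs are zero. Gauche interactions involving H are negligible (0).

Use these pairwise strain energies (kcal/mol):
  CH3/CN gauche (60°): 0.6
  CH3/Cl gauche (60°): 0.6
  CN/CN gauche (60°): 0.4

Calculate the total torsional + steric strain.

This conformer (staggered): CN(240°)/CH3(180°) gauche 0.6 → 0.6 kcal/mol.

0.6 kcal/mol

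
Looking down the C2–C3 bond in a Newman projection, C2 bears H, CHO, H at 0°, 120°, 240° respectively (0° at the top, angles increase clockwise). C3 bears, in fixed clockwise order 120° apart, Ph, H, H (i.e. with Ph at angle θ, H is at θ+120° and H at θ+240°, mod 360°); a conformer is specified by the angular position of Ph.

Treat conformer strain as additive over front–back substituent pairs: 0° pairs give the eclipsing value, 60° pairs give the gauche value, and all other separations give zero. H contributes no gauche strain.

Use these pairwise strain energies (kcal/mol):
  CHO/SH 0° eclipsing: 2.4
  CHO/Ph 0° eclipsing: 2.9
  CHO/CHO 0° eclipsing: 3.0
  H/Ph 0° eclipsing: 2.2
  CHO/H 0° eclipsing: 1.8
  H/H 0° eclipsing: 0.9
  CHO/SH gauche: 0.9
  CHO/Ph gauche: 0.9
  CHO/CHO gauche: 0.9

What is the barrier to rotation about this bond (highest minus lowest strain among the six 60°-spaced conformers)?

4.9 kcal/mol

Ph at 0° (eclipsed): H(0°)/Ph(0°) eclipsed 2.2; CHO(120°)/H(120°) eclipsed 1.8; H(240°)/H(240°) eclipsed 0.9 → 4.9 kcal/mol.
Ph at 60° (staggered): CHO(120°)/Ph(60°) gauche 0.9 → 0.9 kcal/mol.
Ph at 120° (eclipsed): H(0°)/H(0°) eclipsed 0.9; CHO(120°)/Ph(120°) eclipsed 2.9; H(240°)/H(240°) eclipsed 0.9 → 4.7 kcal/mol.
Ph at 180° (staggered): CHO(120°)/Ph(180°) gauche 0.9 → 0.9 kcal/mol.
Ph at 240° (eclipsed): H(0°)/H(0°) eclipsed 0.9; CHO(120°)/H(120°) eclipsed 1.8; H(240°)/Ph(240°) eclipsed 2.2 → 4.9 kcal/mol.
Ph at 300° (staggered): no non-H gauche contacts → 0.0 kcal/mol.
Max at 0° (4.9 kcal/mol), min at 300° (0.0 kcal/mol); barrier = 4.9 kcal/mol.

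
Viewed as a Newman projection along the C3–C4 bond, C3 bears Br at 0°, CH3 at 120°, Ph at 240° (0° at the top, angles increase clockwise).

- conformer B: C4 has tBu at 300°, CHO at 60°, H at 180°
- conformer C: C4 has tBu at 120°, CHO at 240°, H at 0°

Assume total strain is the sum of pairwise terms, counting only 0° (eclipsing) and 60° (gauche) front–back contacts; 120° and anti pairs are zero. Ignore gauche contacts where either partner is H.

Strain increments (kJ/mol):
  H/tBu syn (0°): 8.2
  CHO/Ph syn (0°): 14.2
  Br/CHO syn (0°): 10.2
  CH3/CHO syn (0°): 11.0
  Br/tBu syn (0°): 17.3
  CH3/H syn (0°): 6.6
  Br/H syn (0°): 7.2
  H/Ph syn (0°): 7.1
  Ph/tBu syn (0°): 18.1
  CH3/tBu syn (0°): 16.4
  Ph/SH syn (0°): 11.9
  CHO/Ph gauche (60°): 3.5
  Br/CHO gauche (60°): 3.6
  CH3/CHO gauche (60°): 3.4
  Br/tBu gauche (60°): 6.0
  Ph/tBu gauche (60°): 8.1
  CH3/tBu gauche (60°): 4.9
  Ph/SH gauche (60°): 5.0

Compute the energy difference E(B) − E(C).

B is staggered. Br at 0° is gauche with tBu at 300° (6.0); Br at 0° is gauche with CHO at 60° (3.6); CH3 at 120° is gauche with CHO at 60° (3.4); Ph at 240° is gauche with tBu at 300° (8.1). Total 21.1 kJ/mol.
C is eclipsed. Br at 0° is eclipsed with H at 0° (7.2); CH3 at 120° is eclipsed with tBu at 120° (16.4); Ph at 240° is eclipsed with CHO at 240° (14.2). Total 37.8 kJ/mol.
E(B) − E(C) = 21.1 − 37.8 = -16.7 kJ/mol.

-16.7 kJ/mol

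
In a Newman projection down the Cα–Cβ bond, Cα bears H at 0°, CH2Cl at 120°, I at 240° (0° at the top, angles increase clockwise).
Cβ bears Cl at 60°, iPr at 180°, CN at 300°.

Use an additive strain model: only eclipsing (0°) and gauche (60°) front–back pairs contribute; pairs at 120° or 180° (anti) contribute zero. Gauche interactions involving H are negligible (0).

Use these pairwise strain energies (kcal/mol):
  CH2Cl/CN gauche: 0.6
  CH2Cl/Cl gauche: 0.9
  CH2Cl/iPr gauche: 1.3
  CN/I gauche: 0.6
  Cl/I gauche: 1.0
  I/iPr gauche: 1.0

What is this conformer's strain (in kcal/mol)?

This conformer (staggered): CH2Cl–Cl gauche, CH2Cl–iPr gauche, I–iPr gauche, I–CN gauche; 0.9 + 1.3 + 1.0 + 0.6 = 3.8 kcal/mol.

3.8 kcal/mol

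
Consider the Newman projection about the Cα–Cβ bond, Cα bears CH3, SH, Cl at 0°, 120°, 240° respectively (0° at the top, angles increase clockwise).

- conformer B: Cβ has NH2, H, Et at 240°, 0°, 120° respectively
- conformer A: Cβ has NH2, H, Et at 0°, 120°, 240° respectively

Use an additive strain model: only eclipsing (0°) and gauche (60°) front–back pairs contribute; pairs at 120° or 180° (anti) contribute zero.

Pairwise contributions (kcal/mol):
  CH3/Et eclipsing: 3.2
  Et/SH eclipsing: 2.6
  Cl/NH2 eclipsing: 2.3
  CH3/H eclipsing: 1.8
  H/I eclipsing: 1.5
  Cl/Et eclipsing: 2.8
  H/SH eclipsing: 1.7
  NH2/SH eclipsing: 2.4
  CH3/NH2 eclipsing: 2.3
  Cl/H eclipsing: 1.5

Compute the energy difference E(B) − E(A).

-0.1 kcal/mol

B (eclipsed): CH3(0°)/H(0°) eclipsed 1.8; SH(120°)/Et(120°) eclipsed 2.6; Cl(240°)/NH2(240°) eclipsed 2.3 → 6.7 kcal/mol.
A (eclipsed): CH3(0°)/NH2(0°) eclipsed 2.3; SH(120°)/H(120°) eclipsed 1.7; Cl(240°)/Et(240°) eclipsed 2.8 → 6.8 kcal/mol.
E(B) − E(A) = 6.7 − 6.8 = -0.1 kcal/mol.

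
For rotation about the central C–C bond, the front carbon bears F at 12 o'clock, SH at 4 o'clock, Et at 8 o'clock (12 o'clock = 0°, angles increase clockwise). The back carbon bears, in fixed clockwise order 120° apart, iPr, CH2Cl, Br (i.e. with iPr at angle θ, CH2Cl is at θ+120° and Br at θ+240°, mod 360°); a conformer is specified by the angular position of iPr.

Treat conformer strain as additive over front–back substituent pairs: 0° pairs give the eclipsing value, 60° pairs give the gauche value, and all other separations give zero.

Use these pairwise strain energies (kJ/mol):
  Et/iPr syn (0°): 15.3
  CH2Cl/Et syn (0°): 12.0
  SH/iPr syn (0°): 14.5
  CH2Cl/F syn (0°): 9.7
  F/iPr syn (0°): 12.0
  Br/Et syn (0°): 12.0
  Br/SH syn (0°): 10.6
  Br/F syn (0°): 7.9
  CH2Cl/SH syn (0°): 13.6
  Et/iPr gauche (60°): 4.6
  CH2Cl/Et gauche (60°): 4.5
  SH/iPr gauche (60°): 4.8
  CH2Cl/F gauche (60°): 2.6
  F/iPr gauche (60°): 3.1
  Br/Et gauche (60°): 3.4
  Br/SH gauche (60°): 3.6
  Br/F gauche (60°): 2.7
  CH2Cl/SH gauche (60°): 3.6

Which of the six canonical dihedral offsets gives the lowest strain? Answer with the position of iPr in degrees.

iPr at 0° (eclipsed): F–iPr eclipsed, SH–CH2Cl eclipsed, Et–Br eclipsed; 12.0 + 13.6 + 12.0 = 37.6 kJ/mol.
iPr at 60° (staggered): F–iPr gauche, F–Br gauche, SH–iPr gauche, SH–CH2Cl gauche, Et–CH2Cl gauche, Et–Br gauche; 3.1 + 2.7 + 4.8 + 3.6 + 4.5 + 3.4 = 22.1 kJ/mol.
iPr at 120° (eclipsed): F–Br eclipsed, SH–iPr eclipsed, Et–CH2Cl eclipsed; 7.9 + 14.5 + 12.0 = 34.4 kJ/mol.
iPr at 180° (staggered): F–CH2Cl gauche, F–Br gauche, SH–iPr gauche, SH–Br gauche, Et–iPr gauche, Et–CH2Cl gauche; 2.6 + 2.7 + 4.8 + 3.6 + 4.6 + 4.5 = 22.8 kJ/mol.
iPr at 240° (eclipsed): F–CH2Cl eclipsed, SH–Br eclipsed, Et–iPr eclipsed; 9.7 + 10.6 + 15.3 = 35.6 kJ/mol.
iPr at 300° (staggered): F–iPr gauche, F–CH2Cl gauche, SH–CH2Cl gauche, SH–Br gauche, Et–iPr gauche, Et–Br gauche; 3.1 + 2.6 + 3.6 + 3.6 + 4.6 + 3.4 = 20.9 kJ/mol.
The minimum (20.9 kJ/mol) occurs with iPr at 300°.

300°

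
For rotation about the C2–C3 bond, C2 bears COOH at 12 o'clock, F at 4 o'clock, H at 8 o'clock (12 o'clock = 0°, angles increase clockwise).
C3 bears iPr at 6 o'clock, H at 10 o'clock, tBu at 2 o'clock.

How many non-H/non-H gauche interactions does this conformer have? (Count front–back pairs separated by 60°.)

3

Non-H gauche pairs: COOH(0°)/tBu(60°); F(120°)/iPr(180°); F(120°)/tBu(60°) — 3 interactions.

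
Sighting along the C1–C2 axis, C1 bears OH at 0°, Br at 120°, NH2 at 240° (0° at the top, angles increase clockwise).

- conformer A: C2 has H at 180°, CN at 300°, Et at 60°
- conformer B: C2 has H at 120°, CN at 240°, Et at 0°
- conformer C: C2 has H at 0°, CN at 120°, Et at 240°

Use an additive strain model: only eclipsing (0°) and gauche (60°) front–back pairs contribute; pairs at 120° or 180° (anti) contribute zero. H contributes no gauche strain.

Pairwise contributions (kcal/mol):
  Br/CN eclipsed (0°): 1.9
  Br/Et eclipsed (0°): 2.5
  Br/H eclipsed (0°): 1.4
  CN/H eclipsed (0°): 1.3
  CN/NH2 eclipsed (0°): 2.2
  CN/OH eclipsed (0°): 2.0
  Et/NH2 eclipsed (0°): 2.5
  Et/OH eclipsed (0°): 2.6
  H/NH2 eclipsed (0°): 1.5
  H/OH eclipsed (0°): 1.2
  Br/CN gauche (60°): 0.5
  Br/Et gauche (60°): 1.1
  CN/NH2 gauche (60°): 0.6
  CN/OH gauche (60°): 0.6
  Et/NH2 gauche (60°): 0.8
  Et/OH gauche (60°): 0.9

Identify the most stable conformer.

A is staggered. OH at 0° is gauche with CN at 300° (0.6); OH at 0° is gauche with Et at 60° (0.9); Br at 120° is gauche with Et at 60° (1.1); NH2 at 240° is gauche with CN at 300° (0.6). Total 3.2 kcal/mol.
B is eclipsed. OH at 0° is eclipsed with Et at 0° (2.6); Br at 120° is eclipsed with H at 120° (1.4); NH2 at 240° is eclipsed with CN at 240° (2.2). Total 6.2 kcal/mol.
C is eclipsed. OH at 0° is eclipsed with H at 0° (1.2); Br at 120° is eclipsed with CN at 120° (1.9); NH2 at 240° is eclipsed with Et at 240° (2.5). Total 5.6 kcal/mol.
A has the lowest total (3.2 kcal/mol).

A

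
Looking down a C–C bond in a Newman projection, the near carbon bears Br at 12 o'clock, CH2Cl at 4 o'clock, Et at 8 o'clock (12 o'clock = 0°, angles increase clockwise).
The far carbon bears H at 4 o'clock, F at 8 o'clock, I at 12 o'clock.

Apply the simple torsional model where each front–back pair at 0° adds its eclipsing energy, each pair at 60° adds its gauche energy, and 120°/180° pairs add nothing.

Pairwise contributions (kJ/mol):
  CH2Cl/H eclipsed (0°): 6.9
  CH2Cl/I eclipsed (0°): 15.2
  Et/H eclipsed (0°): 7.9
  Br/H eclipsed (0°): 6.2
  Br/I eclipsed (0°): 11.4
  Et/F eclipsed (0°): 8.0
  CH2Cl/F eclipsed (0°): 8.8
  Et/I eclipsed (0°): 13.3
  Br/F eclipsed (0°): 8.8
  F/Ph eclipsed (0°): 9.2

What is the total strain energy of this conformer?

This conformer (eclipsed): Br–I eclipsed, CH2Cl–H eclipsed, Et–F eclipsed; 11.4 + 6.9 + 8.0 = 26.3 kJ/mol.

26.3 kJ/mol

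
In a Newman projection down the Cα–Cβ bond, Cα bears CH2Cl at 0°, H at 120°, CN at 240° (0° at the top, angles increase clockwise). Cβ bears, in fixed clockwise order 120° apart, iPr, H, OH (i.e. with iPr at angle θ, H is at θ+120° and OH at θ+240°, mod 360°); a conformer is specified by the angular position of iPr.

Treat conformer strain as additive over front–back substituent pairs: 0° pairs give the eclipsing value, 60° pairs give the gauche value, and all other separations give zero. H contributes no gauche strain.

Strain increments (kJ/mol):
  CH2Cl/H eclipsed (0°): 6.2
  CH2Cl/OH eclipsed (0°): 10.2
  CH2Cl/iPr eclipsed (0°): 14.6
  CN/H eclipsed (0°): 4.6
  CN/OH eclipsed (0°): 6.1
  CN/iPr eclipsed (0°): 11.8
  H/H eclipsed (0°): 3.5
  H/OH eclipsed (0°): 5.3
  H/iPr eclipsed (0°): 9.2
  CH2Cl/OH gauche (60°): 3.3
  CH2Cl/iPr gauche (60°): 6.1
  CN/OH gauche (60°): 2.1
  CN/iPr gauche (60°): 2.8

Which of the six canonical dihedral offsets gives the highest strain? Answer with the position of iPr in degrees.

0°

iPr at 0° (eclipsed): CH2Cl–iPr eclipsed, H–H eclipsed, CN–OH eclipsed; 14.6 + 3.5 + 6.1 = 24.2 kJ/mol.
iPr at 60° (staggered): CH2Cl–iPr gauche, CH2Cl–OH gauche, CN–OH gauche; 6.1 + 3.3 + 2.1 = 11.5 kJ/mol.
iPr at 120° (eclipsed): CH2Cl–OH eclipsed, H–iPr eclipsed, CN–H eclipsed; 10.2 + 9.2 + 4.6 = 24.0 kJ/mol.
iPr at 180° (staggered): CH2Cl–OH gauche, CN–iPr gauche; 3.3 + 2.8 = 6.1 kJ/mol.
iPr at 240° (eclipsed): CH2Cl–H eclipsed, H–OH eclipsed, CN–iPr eclipsed; 6.2 + 5.3 + 11.8 = 23.3 kJ/mol.
iPr at 300° (staggered): CH2Cl–iPr gauche, CN–iPr gauche, CN–OH gauche; 6.1 + 2.8 + 2.1 = 11.0 kJ/mol.
The maximum (24.2 kJ/mol) occurs with iPr at 0°.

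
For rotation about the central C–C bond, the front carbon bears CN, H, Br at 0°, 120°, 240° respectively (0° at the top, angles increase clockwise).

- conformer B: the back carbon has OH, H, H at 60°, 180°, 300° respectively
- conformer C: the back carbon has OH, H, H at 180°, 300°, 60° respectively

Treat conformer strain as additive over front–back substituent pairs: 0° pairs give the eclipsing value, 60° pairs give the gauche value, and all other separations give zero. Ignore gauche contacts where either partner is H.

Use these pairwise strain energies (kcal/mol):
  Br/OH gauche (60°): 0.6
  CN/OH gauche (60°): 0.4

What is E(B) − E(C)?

B (staggered): CN–OH gauche; 0.4 = 0.4 kcal/mol.
C (staggered): Br–OH gauche; 0.6 = 0.6 kcal/mol.
E(B) − E(C) = 0.4 − 0.6 = -0.2 kcal/mol.

-0.2 kcal/mol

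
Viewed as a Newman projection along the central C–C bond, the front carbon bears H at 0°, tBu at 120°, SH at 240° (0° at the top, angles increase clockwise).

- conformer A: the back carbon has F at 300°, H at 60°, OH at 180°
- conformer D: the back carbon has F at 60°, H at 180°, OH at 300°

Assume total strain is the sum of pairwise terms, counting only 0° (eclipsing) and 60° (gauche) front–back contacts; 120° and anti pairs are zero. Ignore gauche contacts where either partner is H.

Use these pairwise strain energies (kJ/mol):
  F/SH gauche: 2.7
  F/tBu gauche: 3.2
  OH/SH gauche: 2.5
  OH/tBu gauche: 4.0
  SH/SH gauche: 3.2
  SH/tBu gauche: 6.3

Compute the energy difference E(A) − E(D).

A (staggered): tBu–OH gauche, SH–F gauche, SH–OH gauche; 4.0 + 2.7 + 2.5 = 9.2 kJ/mol.
D (staggered): tBu–F gauche, SH–OH gauche; 3.2 + 2.5 = 5.7 kJ/mol.
E(A) − E(D) = 9.2 − 5.7 = +3.5 kJ/mol.

+3.5 kJ/mol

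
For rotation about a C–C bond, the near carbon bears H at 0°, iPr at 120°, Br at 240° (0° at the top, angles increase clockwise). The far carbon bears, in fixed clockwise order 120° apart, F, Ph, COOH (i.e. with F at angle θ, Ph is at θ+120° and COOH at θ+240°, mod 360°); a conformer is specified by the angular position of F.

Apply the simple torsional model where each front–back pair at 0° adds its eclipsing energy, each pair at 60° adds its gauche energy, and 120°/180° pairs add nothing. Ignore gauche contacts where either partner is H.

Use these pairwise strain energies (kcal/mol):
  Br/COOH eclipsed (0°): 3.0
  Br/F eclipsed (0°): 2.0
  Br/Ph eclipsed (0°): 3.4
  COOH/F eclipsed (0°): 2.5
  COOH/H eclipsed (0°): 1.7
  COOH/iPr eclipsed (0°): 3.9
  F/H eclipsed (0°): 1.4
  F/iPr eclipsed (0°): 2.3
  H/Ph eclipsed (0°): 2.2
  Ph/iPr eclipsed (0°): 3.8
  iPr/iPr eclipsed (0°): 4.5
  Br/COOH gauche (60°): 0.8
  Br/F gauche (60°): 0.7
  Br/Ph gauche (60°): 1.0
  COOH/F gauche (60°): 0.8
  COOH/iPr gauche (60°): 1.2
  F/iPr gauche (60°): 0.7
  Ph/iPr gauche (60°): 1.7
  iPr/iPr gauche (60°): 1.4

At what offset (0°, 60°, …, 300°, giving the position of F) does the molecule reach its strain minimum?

F at 0° (eclipsed): H(0°)/F(0°) eclipsed 1.4; iPr(120°)/Ph(120°) eclipsed 3.8; Br(240°)/COOH(240°) eclipsed 3.0 → 8.2 kcal/mol.
F at 60° (staggered): iPr(120°)/F(60°) gauche 0.7; iPr(120°)/Ph(180°) gauche 1.7; Br(240°)/Ph(180°) gauche 1.0; Br(240°)/COOH(300°) gauche 0.8 → 4.2 kcal/mol.
F at 120° (eclipsed): H(0°)/COOH(0°) eclipsed 1.7; iPr(120°)/F(120°) eclipsed 2.3; Br(240°)/Ph(240°) eclipsed 3.4 → 7.4 kcal/mol.
F at 180° (staggered): iPr(120°)/F(180°) gauche 0.7; iPr(120°)/COOH(60°) gauche 1.2; Br(240°)/F(180°) gauche 0.7; Br(240°)/Ph(300°) gauche 1.0 → 3.6 kcal/mol.
F at 240° (eclipsed): H(0°)/Ph(0°) eclipsed 2.2; iPr(120°)/COOH(120°) eclipsed 3.9; Br(240°)/F(240°) eclipsed 2.0 → 8.1 kcal/mol.
F at 300° (staggered): iPr(120°)/Ph(60°) gauche 1.7; iPr(120°)/COOH(180°) gauche 1.2; Br(240°)/F(300°) gauche 0.7; Br(240°)/COOH(180°) gauche 0.8 → 4.4 kcal/mol.
The minimum (3.6 kcal/mol) occurs with F at 180°.

180°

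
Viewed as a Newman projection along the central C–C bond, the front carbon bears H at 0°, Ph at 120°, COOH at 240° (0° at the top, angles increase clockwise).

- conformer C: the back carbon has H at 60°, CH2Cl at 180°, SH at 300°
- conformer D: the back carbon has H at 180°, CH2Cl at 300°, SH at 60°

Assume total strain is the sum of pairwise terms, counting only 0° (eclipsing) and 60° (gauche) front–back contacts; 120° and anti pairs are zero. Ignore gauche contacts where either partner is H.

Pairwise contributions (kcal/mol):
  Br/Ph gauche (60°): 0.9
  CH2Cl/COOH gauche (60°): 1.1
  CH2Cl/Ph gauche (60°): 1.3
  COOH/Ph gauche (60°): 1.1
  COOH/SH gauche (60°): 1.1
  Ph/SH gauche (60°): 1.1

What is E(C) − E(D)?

+1.3 kcal/mol

C (staggered): Ph(120°)/CH2Cl(180°) gauche 1.3; COOH(240°)/CH2Cl(180°) gauche 1.1; COOH(240°)/SH(300°) gauche 1.1 → 3.5 kcal/mol.
D (staggered): Ph(120°)/SH(60°) gauche 1.1; COOH(240°)/CH2Cl(300°) gauche 1.1 → 2.2 kcal/mol.
E(C) − E(D) = 3.5 − 2.2 = +1.3 kcal/mol.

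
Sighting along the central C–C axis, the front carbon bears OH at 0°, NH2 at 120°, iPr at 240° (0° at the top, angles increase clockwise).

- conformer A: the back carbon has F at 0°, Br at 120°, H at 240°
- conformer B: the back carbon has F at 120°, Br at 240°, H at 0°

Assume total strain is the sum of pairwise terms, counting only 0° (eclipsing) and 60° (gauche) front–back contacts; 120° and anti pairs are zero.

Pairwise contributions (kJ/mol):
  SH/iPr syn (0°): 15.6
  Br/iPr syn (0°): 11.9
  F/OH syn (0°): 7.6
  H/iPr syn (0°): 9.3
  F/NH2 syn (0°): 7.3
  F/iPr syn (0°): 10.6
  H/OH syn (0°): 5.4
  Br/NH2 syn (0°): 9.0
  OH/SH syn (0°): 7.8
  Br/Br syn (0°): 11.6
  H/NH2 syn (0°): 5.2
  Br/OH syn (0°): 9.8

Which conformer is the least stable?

A (eclipsed): OH–F eclipsed, NH2–Br eclipsed, iPr–H eclipsed; 7.6 + 9.0 + 9.3 = 25.9 kJ/mol.
B (eclipsed): OH–H eclipsed, NH2–F eclipsed, iPr–Br eclipsed; 5.4 + 7.3 + 11.9 = 24.6 kJ/mol.
A has the highest total (25.9 kJ/mol).

A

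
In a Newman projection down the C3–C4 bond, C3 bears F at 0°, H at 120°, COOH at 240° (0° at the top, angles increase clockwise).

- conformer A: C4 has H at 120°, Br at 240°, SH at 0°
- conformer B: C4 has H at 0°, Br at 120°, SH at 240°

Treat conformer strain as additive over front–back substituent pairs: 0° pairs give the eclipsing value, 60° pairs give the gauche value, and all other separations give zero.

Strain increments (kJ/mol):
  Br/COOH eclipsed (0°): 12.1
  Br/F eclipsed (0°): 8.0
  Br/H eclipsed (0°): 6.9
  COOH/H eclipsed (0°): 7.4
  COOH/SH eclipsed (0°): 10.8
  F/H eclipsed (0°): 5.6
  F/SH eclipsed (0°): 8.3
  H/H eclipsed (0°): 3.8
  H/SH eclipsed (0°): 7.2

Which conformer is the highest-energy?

A

A is eclipsed. F at 0° is eclipsed with SH at 0° (8.3); H at 120° is eclipsed with H at 120° (3.8); COOH at 240° is eclipsed with Br at 240° (12.1). Total 24.2 kJ/mol.
B is eclipsed. F at 0° is eclipsed with H at 0° (5.6); H at 120° is eclipsed with Br at 120° (6.9); COOH at 240° is eclipsed with SH at 240° (10.8). Total 23.3 kJ/mol.
A has the highest total (24.2 kJ/mol).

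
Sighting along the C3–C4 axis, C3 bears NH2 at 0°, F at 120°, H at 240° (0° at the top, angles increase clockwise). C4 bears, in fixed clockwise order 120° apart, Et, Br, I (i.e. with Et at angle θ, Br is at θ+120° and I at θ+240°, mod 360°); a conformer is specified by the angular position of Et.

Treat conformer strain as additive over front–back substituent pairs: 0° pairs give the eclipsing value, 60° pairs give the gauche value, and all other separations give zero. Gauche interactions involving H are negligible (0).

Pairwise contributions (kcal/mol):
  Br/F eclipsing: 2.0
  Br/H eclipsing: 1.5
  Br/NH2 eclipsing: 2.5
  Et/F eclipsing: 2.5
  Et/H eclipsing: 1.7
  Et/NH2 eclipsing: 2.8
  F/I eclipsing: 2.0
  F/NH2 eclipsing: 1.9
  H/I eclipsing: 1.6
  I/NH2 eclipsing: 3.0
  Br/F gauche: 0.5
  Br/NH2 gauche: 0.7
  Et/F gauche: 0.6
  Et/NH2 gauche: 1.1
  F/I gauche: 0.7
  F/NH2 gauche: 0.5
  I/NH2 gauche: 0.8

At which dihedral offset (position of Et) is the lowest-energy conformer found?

180°

Et at 0° (eclipsed): NH2(0°)/Et(0°) eclipsed 2.8; F(120°)/Br(120°) eclipsed 2.0; H(240°)/I(240°) eclipsed 1.6 → 6.4 kcal/mol.
Et at 60° (staggered): NH2(0°)/Et(60°) gauche 1.1; NH2(0°)/I(300°) gauche 0.8; F(120°)/Et(60°) gauche 0.6; F(120°)/Br(180°) gauche 0.5 → 3.0 kcal/mol.
Et at 120° (eclipsed): NH2(0°)/I(0°) eclipsed 3.0; F(120°)/Et(120°) eclipsed 2.5; H(240°)/Br(240°) eclipsed 1.5 → 7.0 kcal/mol.
Et at 180° (staggered): NH2(0°)/Br(300°) gauche 0.7; NH2(0°)/I(60°) gauche 0.8; F(120°)/Et(180°) gauche 0.6; F(120°)/I(60°) gauche 0.7 → 2.8 kcal/mol.
Et at 240° (eclipsed): NH2(0°)/Br(0°) eclipsed 2.5; F(120°)/I(120°) eclipsed 2.0; H(240°)/Et(240°) eclipsed 1.7 → 6.2 kcal/mol.
Et at 300° (staggered): NH2(0°)/Et(300°) gauche 1.1; NH2(0°)/Br(60°) gauche 0.7; F(120°)/Br(60°) gauche 0.5; F(120°)/I(180°) gauche 0.7 → 3.0 kcal/mol.
The minimum (2.8 kcal/mol) occurs with Et at 180°.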